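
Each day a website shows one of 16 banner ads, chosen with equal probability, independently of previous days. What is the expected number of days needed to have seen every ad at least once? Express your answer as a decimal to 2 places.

54.09

After i distinct types are collected, each trial gives a new one with probability (16−i)/16, so the expected wait for the next new type is 16/(16−i).
E = 16/16 + 16/15 + 16/14 + 16/13 + 16/12 + 16/11 + 16/10 + 16/9 + 16/8 + 16/7 + 16/6 + 16/5 + 16/4 + 16/3 + 16/2 + 16/1 = 2436559/45045 ≈ 54.09.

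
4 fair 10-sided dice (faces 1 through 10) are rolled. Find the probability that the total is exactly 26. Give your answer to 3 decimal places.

There are 10^4 = 10000 equally likely outcomes.
The number of ordered 4-tuples from {1,…,10} summing to 26 is 540.
P(sum = 26) = 540/10000 = 27/500 ≈ 0.054.

0.054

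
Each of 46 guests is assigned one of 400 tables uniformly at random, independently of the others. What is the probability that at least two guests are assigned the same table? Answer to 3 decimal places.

It's easier to compute the probability that all 46 are distinct.
P(all distinct) = 400/400 · 399/400 · ··· · 355/400 ≈ 0.068.
So the probability of at least one match is 1 − 0.068 = 0.932.

0.932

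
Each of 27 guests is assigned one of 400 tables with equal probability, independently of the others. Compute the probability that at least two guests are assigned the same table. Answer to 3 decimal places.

It's easier to compute the probability that all 27 are distinct.
P(all distinct) = 400/400 · 399/400 · ··· · 374/400 ≈ 0.408.
So the probability of at least one match is 1 − 0.408 = 0.592.

0.592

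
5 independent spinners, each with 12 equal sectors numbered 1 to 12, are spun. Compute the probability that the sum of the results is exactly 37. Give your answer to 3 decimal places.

There are 12^5 = 248832 equally likely outcomes.
The number of ordered 5-tuples from {1,…,12} summing to 37 is 10725.
P(sum = 37) = 10725/248832 = 3575/82944 ≈ 0.043.

0.043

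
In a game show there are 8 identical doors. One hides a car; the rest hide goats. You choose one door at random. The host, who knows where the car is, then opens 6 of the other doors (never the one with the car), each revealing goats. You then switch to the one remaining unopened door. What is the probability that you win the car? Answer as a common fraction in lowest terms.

7/8

Your original door holds the car with probability 1/8, so the other 7 collectively hold it with probability 7/8.
The host can always find 6 empty doors to open, so the reveals don't change that 7/8; it is now spread over the 1 remaining unopened door.
P(win by switching) = (7/8) · (1/1) = 7/8.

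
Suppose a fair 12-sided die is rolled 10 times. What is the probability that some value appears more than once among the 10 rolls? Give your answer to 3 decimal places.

0.996

P(all 10 different) = 12/12 · 11/12 · ··· · 3/12 ≈ 0.004.
P(at least two equal) = 1 − 0.004 = 0.996.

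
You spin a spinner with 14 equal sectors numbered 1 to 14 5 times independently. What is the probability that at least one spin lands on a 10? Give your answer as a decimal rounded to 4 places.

0.3096

P(no spin lands on a 10) = (13/14)^5 ≈ 0.6904.
P(at least one) = 1 − 0.6904 = 0.3096.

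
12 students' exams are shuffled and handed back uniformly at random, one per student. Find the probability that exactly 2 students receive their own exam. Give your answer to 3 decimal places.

Choose which 2 of the 12 are fixed: C(12,2) = 66 ways.
The remaining 10 must have no fixed point: D(10) = 1334961.
P = 66·1334961/479001600 = 16481/89600 ≈ 0.184.

0.184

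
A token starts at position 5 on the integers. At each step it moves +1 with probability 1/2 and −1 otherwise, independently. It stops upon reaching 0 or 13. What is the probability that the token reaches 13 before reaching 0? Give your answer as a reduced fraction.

With a fair step, P(i) = ½P(i−1) + ½P(i+1) with P(0)=0, P(13)=1 has the linear solution P(i) = i/13.
P(5) = 5/13.

5/13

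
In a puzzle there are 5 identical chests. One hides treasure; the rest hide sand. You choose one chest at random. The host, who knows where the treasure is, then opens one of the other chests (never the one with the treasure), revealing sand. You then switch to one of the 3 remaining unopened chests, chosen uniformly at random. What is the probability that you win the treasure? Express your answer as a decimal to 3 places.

Your original chest holds the treasure with probability 1/5, so the other 4 collectively hold it with probability 4/5.
The host can always find an empty chest to open, so this doesn't change that 4/5; it is now spread over the 3 remaining unopened chests.
P(win by switching) = (4/5) · (1/3) = 4/15 ≈ 0.267.

0.267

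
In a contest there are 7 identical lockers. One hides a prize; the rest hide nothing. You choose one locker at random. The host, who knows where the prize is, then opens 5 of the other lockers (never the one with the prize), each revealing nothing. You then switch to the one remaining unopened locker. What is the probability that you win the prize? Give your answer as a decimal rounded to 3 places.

Your original locker holds the prize with probability 1/7, so the other 6 collectively hold it with probability 6/7.
The host can always find 5 empty lockers to open, so the reveals don't change that 6/7; it is now spread over the 1 remaining unopened locker.
P(win by switching) = (6/7) · (1/1) = 6/7 ≈ 0.857.

0.857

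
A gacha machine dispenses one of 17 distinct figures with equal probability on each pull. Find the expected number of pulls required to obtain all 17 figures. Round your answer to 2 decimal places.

After i distinct types are collected, each trial gives a new one with probability (17−i)/17, so the expected wait for the next new type is 17/(17−i).
E = 17/17 + 17/16 + 17/15 + 17/14 + 17/13 + 17/12 + 17/11 + 17/10 + 17/9 + 17/8 + 17/7 + 17/6 + 17/5 + 17/4 + 17/3 + 17/2 + 17/1 = 42142223/720720 ≈ 58.47.

58.47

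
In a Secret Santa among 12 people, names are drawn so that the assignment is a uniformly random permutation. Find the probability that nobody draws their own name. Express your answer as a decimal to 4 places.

This is the derangement probability: permutations of 12 with no fixed point.
D(12) = 12! · (1 − 1/1! + 1/2! − ··· + (−1)^12/12!) = 176214841.
P = 176214841/479001600 = 16019531/43545600 ≈ 0.3679.

0.3679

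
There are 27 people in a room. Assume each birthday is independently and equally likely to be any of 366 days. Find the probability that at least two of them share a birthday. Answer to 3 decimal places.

It's easier to compute the probability that all 27 are distinct.
P(all distinct) = 366/366 · 365/366 · ··· · 340/366 ≈ 0.374.
So the probability of at least one match is 1 − 0.374 = 0.626.

0.626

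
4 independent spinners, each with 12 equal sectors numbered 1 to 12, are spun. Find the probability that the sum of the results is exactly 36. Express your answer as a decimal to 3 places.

0.022

There are 12^4 = 20736 equally likely outcomes.
The number of ordered 4-tuples from {1,…,12} summing to 36 is 451.
P(sum = 36) = 451/20736 ≈ 0.022.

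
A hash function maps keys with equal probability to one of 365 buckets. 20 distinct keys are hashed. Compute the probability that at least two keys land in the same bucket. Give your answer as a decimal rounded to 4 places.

It's easier to compute the probability that all 20 are distinct.
P(all distinct) = 365/365 · 364/365 · ··· · 346/365 ≈ 0.5886.
So the probability of at least one match is 1 − 0.5886 = 0.4114.

0.4114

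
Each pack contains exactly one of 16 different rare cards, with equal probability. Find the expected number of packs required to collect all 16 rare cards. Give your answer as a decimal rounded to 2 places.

After i distinct types are collected, each trial gives a new one with probability (16−i)/16, so the expected wait for the next new type is 16/(16−i).
E = 16/16 + 16/15 + 16/14 + 16/13 + 16/12 + 16/11 + 16/10 + 16/9 + 16/8 + 16/7 + 16/6 + 16/5 + 16/4 + 16/3 + 16/2 + 16/1 = 2436559/45045 ≈ 54.09.

54.09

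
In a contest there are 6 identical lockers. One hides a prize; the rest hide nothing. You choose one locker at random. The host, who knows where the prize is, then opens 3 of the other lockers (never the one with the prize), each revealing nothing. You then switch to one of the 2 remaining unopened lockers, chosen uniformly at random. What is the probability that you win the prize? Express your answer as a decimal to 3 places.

Your original locker holds the prize with probability 1/6, so the other 5 collectively hold it with probability 5/6.
The host can always find 3 empty lockers to open, so the reveals don't change that 5/6; it is now spread over the 2 remaining unopened lockers.
P(win by switching) = (5/6) · (1/2) = 5/12 ≈ 0.417.

0.417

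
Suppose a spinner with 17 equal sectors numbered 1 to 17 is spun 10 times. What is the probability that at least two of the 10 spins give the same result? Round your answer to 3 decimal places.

0.965

P(all 10 different) = 17/17 · 16/17 · ··· · 8/17 ≈ 0.035.
P(at least two equal) = 1 − 0.035 = 0.965.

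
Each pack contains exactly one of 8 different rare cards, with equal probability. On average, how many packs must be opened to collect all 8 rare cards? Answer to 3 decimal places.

After i distinct types are collected, each trial gives a new one with probability (8−i)/8, so the expected wait for the next new type is 8/(8−i).
E = 8/8 + 8/7 + 8/6 + 8/5 + 8/4 + 8/3 + 8/2 + 8/1 = 761/35 ≈ 21.743.

21.743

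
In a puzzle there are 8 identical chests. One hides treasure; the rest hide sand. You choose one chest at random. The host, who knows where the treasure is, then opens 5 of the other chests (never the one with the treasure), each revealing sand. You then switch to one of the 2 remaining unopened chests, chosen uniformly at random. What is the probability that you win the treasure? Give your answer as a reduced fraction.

Your original chest holds the treasure with probability 1/8, so the other 7 collectively hold it with probability 7/8.
The host can always find 5 empty chests to open, so the reveals don't change that 7/8; it is now spread over the 2 remaining unopened chests.
P(win by switching) = (7/8) · (1/2) = 7/16.

7/16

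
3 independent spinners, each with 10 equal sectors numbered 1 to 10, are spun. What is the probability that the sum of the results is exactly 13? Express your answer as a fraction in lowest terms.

63/1000

There are 10^3 = 1000 equally likely outcomes.
The number of ordered 3-tuples from {1,…,10} summing to 13 is 63.
P(sum = 13) = 63/1000.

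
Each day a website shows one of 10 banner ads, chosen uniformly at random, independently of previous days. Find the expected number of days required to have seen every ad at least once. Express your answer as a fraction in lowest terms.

After i distinct types are collected, each trial gives a new one with probability (10−i)/10, so the expected wait for the next new type is 10/(10−i).
E = 10/10 + 10/9 + 10/8 + 10/7 + 10/6 + 10/5 + 10/4 + 10/3 + 10/2 + 10/1 = 7381/252.

7381/252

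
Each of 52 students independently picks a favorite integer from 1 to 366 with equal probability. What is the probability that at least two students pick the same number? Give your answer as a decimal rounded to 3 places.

It's easier to compute the probability that all 52 are distinct.
P(all distinct) = 366/366 · 365/366 · ··· · 315/366 ≈ 0.022.
So the probability of at least one match is 1 − 0.022 = 0.978.

0.978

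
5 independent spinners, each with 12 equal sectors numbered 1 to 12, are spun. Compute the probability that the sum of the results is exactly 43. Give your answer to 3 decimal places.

0.022

There are 12^5 = 248832 equally likely outcomes.
The number of ordered 5-tuples from {1,…,12} summing to 43 is 5355.
P(sum = 43) = 5355/248832 = 595/27648 ≈ 0.022.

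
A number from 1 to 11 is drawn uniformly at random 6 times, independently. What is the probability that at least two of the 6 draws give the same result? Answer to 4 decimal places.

0.8122

P(all 6 different) = 11/11 · 10/11 · ··· · 6/11 ≈ 0.1878.
P(at least two equal) = 1 − 0.1878 = 0.8122.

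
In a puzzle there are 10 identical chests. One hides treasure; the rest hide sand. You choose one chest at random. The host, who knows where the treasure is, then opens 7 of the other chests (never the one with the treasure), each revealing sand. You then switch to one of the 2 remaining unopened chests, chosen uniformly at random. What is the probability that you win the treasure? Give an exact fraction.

Your original chest holds the treasure with probability 1/10, so the other 9 collectively hold it with probability 9/10.
The host can always find 7 empty chests to open, so the reveals don't change that 9/10; it is now spread over the 2 remaining unopened chests.
P(win by switching) = (9/10) · (1/2) = 9/20.

9/20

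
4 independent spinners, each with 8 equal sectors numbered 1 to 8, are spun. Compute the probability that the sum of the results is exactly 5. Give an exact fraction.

1/1024

There are 8^4 = 4096 equally likely outcomes.
The number of ordered 4-tuples from {1,…,8} summing to 5 is 4.
P(sum = 5) = 4/4096 = 1/1024.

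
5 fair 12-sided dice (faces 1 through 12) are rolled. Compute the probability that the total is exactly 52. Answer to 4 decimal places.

0.0020

There are 12^5 = 248832 equally likely outcomes.
The number of ordered 5-tuples from {1,…,12} summing to 52 is 495.
P(sum = 52) = 495/248832 = 55/27648 ≈ 0.0020.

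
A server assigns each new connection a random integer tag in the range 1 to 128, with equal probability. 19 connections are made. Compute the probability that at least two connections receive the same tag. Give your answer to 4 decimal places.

It's easier to compute the probability that all 19 are distinct.
P(all distinct) = 128/128 · 127/128 · ··· · 110/128 ≈ 0.2453.
So the probability of at least one match is 1 − 0.2453 = 0.7547.

0.7547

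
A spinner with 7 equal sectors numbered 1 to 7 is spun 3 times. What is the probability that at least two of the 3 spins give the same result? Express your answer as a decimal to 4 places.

P(all 3 different) = 7/7 · 6/7 · ··· · 5/7 ≈ 0.6122.
P(at least two equal) = 1 − 0.6122 = 0.3878.

0.3878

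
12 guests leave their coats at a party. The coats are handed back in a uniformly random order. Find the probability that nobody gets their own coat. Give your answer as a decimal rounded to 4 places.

This is the derangement probability: permutations of 12 with no fixed point.
D(12) = 12! · (1 − 1/1! + 1/2! − ··· + (−1)^12/12!) = 176214841.
P = 176214841/479001600 = 16019531/43545600 ≈ 0.3679.

0.3679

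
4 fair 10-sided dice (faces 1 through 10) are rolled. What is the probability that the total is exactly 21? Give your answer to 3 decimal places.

There are 10^4 = 10000 equally likely outcomes.
The number of ordered 4-tuples from {1,…,10} summing to 21 is 660.
P(sum = 21) = 660/10000 = 33/500 ≈ 0.066.

0.066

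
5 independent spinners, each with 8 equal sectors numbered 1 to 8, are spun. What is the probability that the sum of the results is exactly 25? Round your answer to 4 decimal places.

0.0679

There are 8^5 = 32768 equally likely outcomes.
The number of ordered 5-tuples from {1,…,8} summing to 25 is 2226.
P(sum = 25) = 2226/32768 = 1113/16384 ≈ 0.0679.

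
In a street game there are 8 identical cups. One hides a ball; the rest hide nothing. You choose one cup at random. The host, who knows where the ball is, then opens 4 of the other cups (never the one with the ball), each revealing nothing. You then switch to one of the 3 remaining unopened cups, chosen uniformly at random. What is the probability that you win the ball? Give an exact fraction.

Your original cup holds the ball with probability 1/8, so the other 7 collectively hold it with probability 7/8.
The host can always find 4 empty cups to open, so the reveals don't change that 7/8; it is now spread over the 3 remaining unopened cups.
P(win by switching) = (7/8) · (1/3) = 7/24.

7/24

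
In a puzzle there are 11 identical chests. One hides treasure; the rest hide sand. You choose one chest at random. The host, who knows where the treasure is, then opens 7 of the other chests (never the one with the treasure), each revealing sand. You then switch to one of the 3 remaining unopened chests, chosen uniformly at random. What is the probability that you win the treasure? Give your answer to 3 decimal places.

Your original chest holds the treasure with probability 1/11, so the other 10 collectively hold it with probability 10/11.
The host can always find 7 empty chests to open, so the reveals don't change that 10/11; it is now spread over the 3 remaining unopened chests.
P(win by switching) = (10/11) · (1/3) = 10/33 ≈ 0.303.

0.303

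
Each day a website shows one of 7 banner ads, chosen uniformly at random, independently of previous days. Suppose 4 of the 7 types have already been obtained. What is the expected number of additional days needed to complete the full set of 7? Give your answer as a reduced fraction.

Starting from 4 distinct types, each trial gives a new one with probability (7−i)/7 when i types are held, so the wait for the next new type is 7/(7−i).
E = 7/3 + 7/2 + 7/1 = 77/6.

77/6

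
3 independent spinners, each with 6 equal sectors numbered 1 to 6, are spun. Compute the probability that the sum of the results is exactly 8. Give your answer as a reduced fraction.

7/72

There are 6^3 = 216 equally likely outcomes.
The number of ordered 3-tuples from {1,…,6} summing to 8 is 21.
P(sum = 8) = 21/216 = 7/72.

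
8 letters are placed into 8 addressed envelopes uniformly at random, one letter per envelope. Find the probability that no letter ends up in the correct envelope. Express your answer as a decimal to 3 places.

0.368

This is the derangement probability: permutations of 8 with no fixed point.
D(8) = 8! · (1 − 1/1! + 1/2! − ··· + (−1)^8/8!) = 14833.
P = 14833/40320 = 2119/5760 ≈ 0.368.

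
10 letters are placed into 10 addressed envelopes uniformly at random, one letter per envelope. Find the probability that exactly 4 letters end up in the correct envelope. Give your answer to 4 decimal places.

0.0153

Choose which 4 of the 10 are fixed: C(10,4) = 210 ways.
The remaining 6 must have no fixed point: D(6) = 265.
P = 210·265/3628800 = 53/3456 ≈ 0.0153.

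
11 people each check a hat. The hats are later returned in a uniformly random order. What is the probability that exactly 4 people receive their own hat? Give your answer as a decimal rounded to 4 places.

Choose which 4 of the 11 are fixed: C(11,4) = 330 ways.
The remaining 7 must have no fixed point: D(7) = 1854.
P = 330·1854/39916800 = 103/6720 ≈ 0.0153.

0.0153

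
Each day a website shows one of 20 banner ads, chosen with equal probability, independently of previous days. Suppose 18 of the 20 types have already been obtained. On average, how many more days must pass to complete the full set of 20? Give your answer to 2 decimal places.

30.00

Starting from 18 distinct types, each trial gives a new one with probability (20−i)/20 when i types are held, so the wait for the next new type is 20/(20−i).
E = 20/2 + 20/1 = 30 ≈ 30.00.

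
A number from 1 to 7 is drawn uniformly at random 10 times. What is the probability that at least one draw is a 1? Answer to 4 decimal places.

0.7859

P(no draw is a 1) = (6/7)^10 ≈ 0.2141.
P(at least one) = 1 − 0.2141 = 0.7859.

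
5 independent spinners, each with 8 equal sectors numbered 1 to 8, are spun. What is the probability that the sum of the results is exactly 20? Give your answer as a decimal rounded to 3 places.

There are 8^5 = 32768 equally likely outcomes.
The number of ordered 5-tuples from {1,…,8} summing to 20 is 2226.
P(sum = 20) = 2226/32768 = 1113/16384 ≈ 0.068.

0.068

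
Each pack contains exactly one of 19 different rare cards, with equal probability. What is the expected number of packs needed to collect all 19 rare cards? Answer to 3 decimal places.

After i distinct types are collected, each trial gives a new one with probability (19−i)/19, so the expected wait for the next new type is 19/(19−i).
E = 19/19 + 19/18 + 19/17 + 19/16 + 19/15 + 19/14 + 19/13 + 19/12 + 19/11 + 19/10 + 19/9 + 19/8 + 19/7 + 19/6 + 19/5 + 19/4 + 19/3 + 19/2 + 19/1 = 275295799/4084080 ≈ 67.407.

67.407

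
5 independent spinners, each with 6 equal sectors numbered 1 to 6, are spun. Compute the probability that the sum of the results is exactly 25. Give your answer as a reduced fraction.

There are 6^5 = 7776 equally likely outcomes.
The number of ordered 5-tuples from {1,…,6} summing to 25 is 126.
P(sum = 25) = 126/7776 = 7/432.

7/432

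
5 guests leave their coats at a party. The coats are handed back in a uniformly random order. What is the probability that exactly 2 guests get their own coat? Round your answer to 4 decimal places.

0.1667

Choose which 2 of the 5 are fixed: C(5,2) = 10 ways.
The remaining 3 must have no fixed point: D(3) = 2.
P = 10·2/120 = 1/6 ≈ 0.1667.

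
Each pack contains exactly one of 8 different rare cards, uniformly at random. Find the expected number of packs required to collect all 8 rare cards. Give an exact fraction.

761/35

After i distinct types are collected, each trial gives a new one with probability (8−i)/8, so the expected wait for the next new type is 8/(8−i).
E = 8/8 + 8/7 + 8/6 + 8/5 + 8/4 + 8/3 + 8/2 + 8/1 = 761/35.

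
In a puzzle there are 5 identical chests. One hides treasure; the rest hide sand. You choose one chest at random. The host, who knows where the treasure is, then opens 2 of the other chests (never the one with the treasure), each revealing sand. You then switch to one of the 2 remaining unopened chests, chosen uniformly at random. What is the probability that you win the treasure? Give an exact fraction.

2/5

Your original chest holds the treasure with probability 1/5, so the other 4 collectively hold it with probability 4/5.
The host can always find 2 empty chests to open, so the reveals don't change that 4/5; it is now spread over the 2 remaining unopened chests.
P(win by switching) = (4/5) · (1/2) = 2/5.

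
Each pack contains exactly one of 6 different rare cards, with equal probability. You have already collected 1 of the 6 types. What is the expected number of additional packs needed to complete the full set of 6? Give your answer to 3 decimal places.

13.700

Starting from 1 distinct type, each trial gives a new one with probability (6−i)/6 when i types are held, so the wait for the next new type is 6/(6−i).
E = 6/5 + 6/4 + 6/3 + 6/2 + 6/1 = 137/10 ≈ 13.700.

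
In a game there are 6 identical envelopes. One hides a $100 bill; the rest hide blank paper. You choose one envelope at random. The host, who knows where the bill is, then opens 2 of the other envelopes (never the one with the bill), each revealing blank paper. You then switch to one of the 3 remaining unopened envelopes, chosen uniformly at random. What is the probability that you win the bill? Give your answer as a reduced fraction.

5/18

Your original envelope holds the bill with probability 1/6, so the other 5 collectively hold it with probability 5/6.
The host can always find 2 empty envelopes to open, so the reveals don't change that 5/6; it is now spread over the 3 remaining unopened envelopes.
P(win by switching) = (5/6) · (1/3) = 5/18.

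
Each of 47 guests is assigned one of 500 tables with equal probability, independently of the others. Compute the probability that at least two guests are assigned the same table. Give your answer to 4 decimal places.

It's easier to compute the probability that all 47 are distinct.
P(all distinct) = 500/500 · 499/500 · ··· · 454/500 ≈ 0.1073.
So the probability of at least one match is 1 − 0.1073 = 0.8927.

0.8927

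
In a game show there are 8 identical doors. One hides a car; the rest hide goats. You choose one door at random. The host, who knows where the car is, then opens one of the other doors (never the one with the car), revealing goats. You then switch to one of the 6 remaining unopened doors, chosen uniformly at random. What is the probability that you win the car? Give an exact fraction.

7/48

Your original door holds the car with probability 1/8, so the other 7 collectively hold it with probability 7/8.
The host can always find an empty door to open, so this doesn't change that 7/8; it is now spread over the 6 remaining unopened doors.
P(win by switching) = (7/8) · (1/6) = 7/48.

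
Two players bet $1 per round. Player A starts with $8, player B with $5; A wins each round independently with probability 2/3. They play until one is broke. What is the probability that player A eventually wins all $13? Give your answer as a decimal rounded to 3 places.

0.996

Let r = q/p = (1/3)/(2/3) = 1/2. The recurrence P(i) = p·P(i+1) + q·P(i−1) with P(0)=0, P(13)=1 gives P(i) = (1 − r^i)/(1 − r^13).
P(8) = (1 − (1/2)^8) / (1 − (1/2)^13) = 8160/8191 ≈ 0.996.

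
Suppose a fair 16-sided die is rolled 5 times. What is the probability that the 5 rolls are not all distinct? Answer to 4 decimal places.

0.5001

P(all 5 different) = 16/16 · 15/16 · ··· · 12/16 ≈ 0.4999.
P(at least two equal) = 1 − 0.4999 = 0.5001.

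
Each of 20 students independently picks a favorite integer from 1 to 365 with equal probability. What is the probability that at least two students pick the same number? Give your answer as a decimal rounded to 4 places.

It's easier to compute the probability that all 20 are distinct.
P(all distinct) = 365/365 · 364/365 · ··· · 346/365 ≈ 0.5886.
So the probability of at least one match is 1 − 0.5886 = 0.4114.

0.4114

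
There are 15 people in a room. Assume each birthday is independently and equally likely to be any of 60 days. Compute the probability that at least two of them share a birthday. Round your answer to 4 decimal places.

0.8521

It's easier to compute the probability that all 15 are distinct.
P(all distinct) = 60/60 · 59/60 · ··· · 46/60 ≈ 0.1479.
So the probability of at least one match is 1 − 0.1479 = 0.8521.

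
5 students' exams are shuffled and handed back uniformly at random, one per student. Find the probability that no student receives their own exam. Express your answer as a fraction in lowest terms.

This is the derangement probability: permutations of 5 with no fixed point.
D(5) = 5! · (1 − 1/1! + 1/2! − ··· + (−1)^5/5!) = 44.
P = 44/120 = 11/30.

11/30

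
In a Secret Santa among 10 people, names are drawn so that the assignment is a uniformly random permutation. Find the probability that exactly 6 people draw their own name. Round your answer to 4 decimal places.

Choose which 6 of the 10 are fixed: C(10,6) = 210 ways.
The remaining 4 must have no fixed point: D(4) = 9.
P = 210·9/3628800 = 1/1920 ≈ 0.0005.

0.0005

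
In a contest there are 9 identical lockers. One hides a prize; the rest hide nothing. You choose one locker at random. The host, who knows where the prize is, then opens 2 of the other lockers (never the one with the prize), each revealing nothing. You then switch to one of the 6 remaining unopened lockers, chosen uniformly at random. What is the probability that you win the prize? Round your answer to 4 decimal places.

0.1481

Your original locker holds the prize with probability 1/9, so the other 8 collectively hold it with probability 8/9.
The host can always find 2 empty lockers to open, so the reveals don't change that 8/9; it is now spread over the 6 remaining unopened lockers.
P(win by switching) = (8/9) · (1/6) = 4/27 ≈ 0.1481.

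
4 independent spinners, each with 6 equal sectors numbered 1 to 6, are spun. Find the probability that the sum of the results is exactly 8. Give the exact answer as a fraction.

There are 6^4 = 1296 equally likely outcomes.
The number of ordered 4-tuples from {1,…,6} summing to 8 is 35.
P(sum = 8) = 35/1296.

35/1296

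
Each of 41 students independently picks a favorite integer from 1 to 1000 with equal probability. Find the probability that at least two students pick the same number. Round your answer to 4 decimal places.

0.5645

It's easier to compute the probability that all 41 are distinct.
P(all distinct) = 1000/1000 · 999/1000 · ··· · 960/1000 ≈ 0.4355.
So the probability of at least one match is 1 − 0.4355 = 0.5645.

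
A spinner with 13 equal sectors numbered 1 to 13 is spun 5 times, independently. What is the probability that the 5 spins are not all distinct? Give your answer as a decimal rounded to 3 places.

0.584

P(all 5 different) = 13/13 · 12/13 · ··· · 9/13 ≈ 0.416.
P(at least two equal) = 1 − 0.416 = 0.584.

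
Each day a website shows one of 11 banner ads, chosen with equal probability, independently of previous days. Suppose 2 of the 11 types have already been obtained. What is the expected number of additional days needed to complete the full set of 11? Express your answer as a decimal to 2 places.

Starting from 2 distinct types, each trial gives a new one with probability (11−i)/11 when i types are held, so the wait for the next new type is 11/(11−i).
E = 11/9 + 11/8 + 11/7 + 11/6 + 11/5 + 11/4 + 11/3 + 11/2 + 11/1 = 78419/2520 ≈ 31.12.

31.12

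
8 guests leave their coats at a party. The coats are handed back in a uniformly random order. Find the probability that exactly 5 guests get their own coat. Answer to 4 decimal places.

0.0028

Choose which 5 of the 8 are fixed: C(8,5) = 56 ways.
The remaining 3 must have no fixed point: D(3) = 2.
P = 56·2/40320 = 1/360 ≈ 0.0028.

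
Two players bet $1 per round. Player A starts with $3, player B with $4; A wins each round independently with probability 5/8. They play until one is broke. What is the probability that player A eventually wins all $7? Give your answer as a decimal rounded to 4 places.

0.8066

Let r = q/p = (3/8)/(5/8) = 3/5. The recurrence P(i) = p·P(i+1) + q·P(i−1) with P(0)=0, P(7)=1 gives P(i) = (1 − r^i)/(1 − r^7).
P(3) = (1 − (3/5)^3) / (1 − (3/5)^7) = 30625/37969 ≈ 0.8066.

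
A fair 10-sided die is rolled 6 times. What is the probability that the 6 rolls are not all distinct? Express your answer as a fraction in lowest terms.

1061/1250

P(all 6 different) = 10/10 · 9/10 · ··· · 5/10 = 189/1250.
P(at least two equal) = 1 − 189/1250 = 1061/1250.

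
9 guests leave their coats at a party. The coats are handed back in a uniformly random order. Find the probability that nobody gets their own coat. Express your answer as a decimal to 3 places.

This is the derangement probability: permutations of 9 with no fixed point.
D(9) = 9! · (1 − 1/1! + 1/2! − ··· + (−1)^9/9!) = 133496.
P = 133496/362880 = 16687/45360 ≈ 0.368.

0.368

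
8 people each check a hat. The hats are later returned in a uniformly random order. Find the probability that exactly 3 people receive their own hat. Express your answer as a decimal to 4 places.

0.0611

Choose which 3 of the 8 are fixed: C(8,3) = 56 ways.
The remaining 5 must have no fixed point: D(5) = 44.
P = 56·44/40320 = 11/180 ≈ 0.0611.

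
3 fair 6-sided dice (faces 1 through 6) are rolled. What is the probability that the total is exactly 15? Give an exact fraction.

There are 6^3 = 216 equally likely outcomes.
The number of ordered 3-tuples from {1,…,6} summing to 15 is 10.
P(sum = 15) = 10/216 = 5/108.

5/108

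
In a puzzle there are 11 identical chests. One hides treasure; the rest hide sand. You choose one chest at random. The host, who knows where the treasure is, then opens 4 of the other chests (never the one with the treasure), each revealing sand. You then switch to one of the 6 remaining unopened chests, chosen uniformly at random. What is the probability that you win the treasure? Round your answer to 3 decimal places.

0.152

Your original chest holds the treasure with probability 1/11, so the other 10 collectively hold it with probability 10/11.
The host can always find 4 empty chests to open, so the reveals don't change that 10/11; it is now spread over the 6 remaining unopened chests.
P(win by switching) = (10/11) · (1/6) = 5/33 ≈ 0.152.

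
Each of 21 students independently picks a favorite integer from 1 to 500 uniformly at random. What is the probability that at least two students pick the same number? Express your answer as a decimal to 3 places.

0.347

It's easier to compute the probability that all 21 are distinct.
P(all distinct) = 500/500 · 499/500 · ··· · 480/500 ≈ 0.653.
So the probability of at least one match is 1 − 0.653 = 0.347.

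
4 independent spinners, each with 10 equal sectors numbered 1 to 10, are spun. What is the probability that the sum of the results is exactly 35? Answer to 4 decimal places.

0.0056

There are 10^4 = 10000 equally likely outcomes.
The number of ordered 4-tuples from {1,…,10} summing to 35 is 56.
P(sum = 35) = 56/10000 = 7/1250 ≈ 0.0056.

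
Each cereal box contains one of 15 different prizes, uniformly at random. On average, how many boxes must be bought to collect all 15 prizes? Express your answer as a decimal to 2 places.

After i distinct types are collected, each trial gives a new one with probability (15−i)/15, so the expected wait for the next new type is 15/(15−i).
E = 15/15 + 15/14 + 15/13 + 15/12 + 15/11 + 15/10 + 15/9 + 15/8 + 15/7 + 15/6 + 15/5 + 15/4 + 15/3 + 15/2 + 15/1 = 1195757/24024 ≈ 49.77.

49.77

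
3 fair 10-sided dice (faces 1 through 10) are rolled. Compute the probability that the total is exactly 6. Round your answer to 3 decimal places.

There are 10^3 = 1000 equally likely outcomes.
The number of ordered 3-tuples from {1,…,10} summing to 6 is 10.
P(sum = 6) = 10/1000 = 1/100 ≈ 0.010.

0.010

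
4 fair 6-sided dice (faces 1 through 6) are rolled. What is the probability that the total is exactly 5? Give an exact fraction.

There are 6^4 = 1296 equally likely outcomes.
The number of ordered 4-tuples from {1,…,6} summing to 5 is 4.
P(sum = 5) = 4/1296 = 1/324.

1/324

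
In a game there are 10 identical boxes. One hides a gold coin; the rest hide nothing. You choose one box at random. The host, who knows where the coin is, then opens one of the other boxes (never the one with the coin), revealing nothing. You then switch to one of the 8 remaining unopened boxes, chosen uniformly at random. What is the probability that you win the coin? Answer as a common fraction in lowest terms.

Your original box holds the coin with probability 1/10, so the other 9 collectively hold it with probability 9/10.
The host can always find an empty box to open, so this doesn't change that 9/10; it is now spread over the 8 remaining unopened boxes.
P(win by switching) = (9/10) · (1/8) = 9/80.

9/80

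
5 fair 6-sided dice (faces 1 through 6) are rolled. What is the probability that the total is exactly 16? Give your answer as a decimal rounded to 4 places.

0.0945

There are 6^5 = 7776 equally likely outcomes.
The number of ordered 5-tuples from {1,…,6} summing to 16 is 735.
P(sum = 16) = 735/7776 = 245/2592 ≈ 0.0945.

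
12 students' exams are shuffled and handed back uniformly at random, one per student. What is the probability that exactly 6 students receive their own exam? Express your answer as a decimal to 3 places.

Choose which 6 of the 12 are fixed: C(12,6) = 924 ways.
The remaining 6 must have no fixed point: D(6) = 265.
P = 924·265/479001600 = 53/103680 ≈ 0.001.

0.001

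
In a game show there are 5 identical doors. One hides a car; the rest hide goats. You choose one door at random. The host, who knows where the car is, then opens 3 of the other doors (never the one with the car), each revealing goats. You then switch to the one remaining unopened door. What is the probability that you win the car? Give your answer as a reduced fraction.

Your original door holds the car with probability 1/5, so the other 4 collectively hold it with probability 4/5.
The host can always find 3 empty doors to open, so the reveals don't change that 4/5; it is now spread over the 1 remaining unopened door.
P(win by switching) = (4/5) · (1/1) = 4/5.

4/5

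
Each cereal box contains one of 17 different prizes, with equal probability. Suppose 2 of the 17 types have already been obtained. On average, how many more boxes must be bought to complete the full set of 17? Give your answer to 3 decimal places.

Starting from 2 distinct types, each trial gives a new one with probability (17−i)/17 when i types are held, so the wait for the next new type is 17/(17−i).
E = 17/15 + 17/14 + 17/13 + 17/12 + 17/11 + 17/10 + 17/9 + 17/8 + 17/7 + 17/6 + 17/5 + 17/4 + 17/3 + 17/2 + 17/1 = 20327869/360360 ≈ 56.410.

56.410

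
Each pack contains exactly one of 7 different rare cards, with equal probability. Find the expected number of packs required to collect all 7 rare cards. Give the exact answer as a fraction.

363/20

After i distinct types are collected, each trial gives a new one with probability (7−i)/7, so the expected wait for the next new type is 7/(7−i).
E = 7/7 + 7/6 + 7/5 + 7/4 + 7/3 + 7/2 + 7/1 = 363/20.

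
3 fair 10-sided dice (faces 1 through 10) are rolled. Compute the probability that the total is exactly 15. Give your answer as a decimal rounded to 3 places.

There are 10^3 = 1000 equally likely outcomes.
The number of ordered 3-tuples from {1,…,10} summing to 15 is 73.
P(sum = 15) = 73/1000 ≈ 0.073.

0.073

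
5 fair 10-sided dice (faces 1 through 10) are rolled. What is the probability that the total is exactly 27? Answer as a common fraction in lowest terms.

There are 10^5 = 100000 equally likely outcomes.
The number of ordered 5-tuples from {1,…,10} summing to 27 is 6000.
P(sum = 27) = 6000/100000 = 3/50.

3/50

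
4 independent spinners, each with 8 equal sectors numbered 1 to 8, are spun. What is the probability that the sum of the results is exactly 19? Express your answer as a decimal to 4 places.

0.0820

There are 8^4 = 4096 equally likely outcomes.
The number of ordered 4-tuples from {1,…,8} summing to 19 is 336.
P(sum = 19) = 336/4096 = 21/256 ≈ 0.0820.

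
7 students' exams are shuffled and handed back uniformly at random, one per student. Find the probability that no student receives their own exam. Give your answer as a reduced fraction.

This is the derangement probability: permutations of 7 with no fixed point.
D(7) = 7! · (1 − 1/1! + 1/2! − ··· + (−1)^7/7!) = 1854.
P = 1854/5040 = 103/280.

103/280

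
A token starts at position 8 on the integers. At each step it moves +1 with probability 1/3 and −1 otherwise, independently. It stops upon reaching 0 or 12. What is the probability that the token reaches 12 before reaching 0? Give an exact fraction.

17/273

Let r = q/p = (2/3)/(1/3) = 2. The recurrence P(i) = p·P(i+1) + q·P(i−1) with P(0)=0, P(12)=1 gives P(i) = (1 − r^i)/(1 − r^12).
P(8) = (1 − (2)^8) / (1 − (2)^12) = 17/273.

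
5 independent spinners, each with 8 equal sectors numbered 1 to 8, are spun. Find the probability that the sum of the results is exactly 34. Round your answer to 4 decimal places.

0.0064

There are 8^5 = 32768 equally likely outcomes.
The number of ordered 5-tuples from {1,…,8} summing to 34 is 210.
P(sum = 34) = 210/32768 = 105/16384 ≈ 0.0064.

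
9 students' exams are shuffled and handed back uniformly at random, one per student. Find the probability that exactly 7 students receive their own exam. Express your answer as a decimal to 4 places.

0.0001

Choose which 7 of the 9 are fixed: C(9,7) = 36 ways.
The remaining 2 must have no fixed point: D(2) = 1.
P = 36·1/362880 = 1/10080 ≈ 0.0001.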